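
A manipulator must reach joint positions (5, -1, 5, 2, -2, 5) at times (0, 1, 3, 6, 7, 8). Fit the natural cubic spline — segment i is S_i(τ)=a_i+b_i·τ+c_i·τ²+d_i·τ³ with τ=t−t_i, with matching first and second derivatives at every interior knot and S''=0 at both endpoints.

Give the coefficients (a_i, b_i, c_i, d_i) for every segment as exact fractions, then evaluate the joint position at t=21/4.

  seg 0: a=5 b=-731/95 c=0 d=161/95
  seg 1: a=-1 b=-248/95 c=483/95 d=-433/380
  seg 2: a=5 b=77/19 c=-333/190 d=13/570
  seg 3: a=2 b=-1111/190 c=-147/95 d=129/38
  seg 4: a=-2 b=118/95 c=1641/190 d=-547/190
S(21/4) = 66947/12160

Δ: Δ0=-6, Δ1=3, Δ2=-1, Δ3=-4, Δ4=7
row 1: diag=6, rhs=54; c'=1/3, d'=9
row 2: denom=10−2·1/3=28/3; d'=(-24−2·9)/(28/3)=-9/2
row 3: denom=8−3·9/28=197/28; d'=(-18−3·-9/2)/(197/28)=-126/197
row 4: denom=4−1·28/197=760/197; d'=(66−1·-126/197)/(760/197)=1641/95
back: M4=1641/95
back: M3=-126/197−28/197·1641/95=-294/95
back: M2=-9/2−9/28·-294/95=-333/95
back: M1=9−1/3·-333/95=966/95
M: M0=0, M1=966/95, M2=-333/95, M3=-294/95, M4=1641/95, M5=0
seg 0: a=5, c=M0/2=0, d=(M1−M0)/(6·1)=161/95, b=Δ0−h0·(2M0+M1)/6=-731/95
seg 1: a=-1, c=M1/2=483/95, d=(M2−M1)/(6·2)=-433/380, b=Δ1−h1·(2M1+M2)/6=-248/95
seg 2: a=5, c=M2/2=-333/190, d=(M3−M2)/(6·3)=13/570, b=Δ2−h2·(2M2+M3)/6=77/19
seg 3: a=2, c=M3/2=-147/95, d=(M4−M3)/(6·1)=129/38, b=Δ3−h3·(2M3+M4)/6=-1111/190
seg 4: a=-2, c=M4/2=1641/190, d=(M5−M4)/(6·1)=-547/190, b=Δ4−h4·(2M4+M5)/6=118/95
t_q=21/4 → seg 2, τ=9/4; S=5+77/19·τ+-333/190·τ²+13/570·τ³=66947/12160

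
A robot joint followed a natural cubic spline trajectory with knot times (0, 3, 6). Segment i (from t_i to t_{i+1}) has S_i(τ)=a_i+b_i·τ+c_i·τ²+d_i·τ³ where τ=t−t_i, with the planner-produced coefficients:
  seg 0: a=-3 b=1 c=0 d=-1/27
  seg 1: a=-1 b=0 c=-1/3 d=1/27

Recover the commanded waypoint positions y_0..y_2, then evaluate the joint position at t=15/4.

y_0 = S_0(0) = a_0 = -3
y_1 = S_1(0) = a_1 = -1
y_2 = S_1(3) = -3
t_q=15/4 is in segment 1 (τ=3/4); S_1(τ)=-75/64

y_0=-3 y_1=-1 y_2=-3
S(15/4) = -75/64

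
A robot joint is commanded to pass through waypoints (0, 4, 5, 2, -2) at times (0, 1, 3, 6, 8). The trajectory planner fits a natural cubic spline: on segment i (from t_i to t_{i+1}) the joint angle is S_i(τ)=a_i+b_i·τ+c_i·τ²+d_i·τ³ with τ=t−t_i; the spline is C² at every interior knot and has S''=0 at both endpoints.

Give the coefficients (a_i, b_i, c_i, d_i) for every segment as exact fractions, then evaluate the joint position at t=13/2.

Δ: Δ0=4, Δ1=1/2, Δ2=-1, Δ3=-2
row 1: diag=6, rhs=-21; c'=1/3, d'=-7/2
row 2: denom=10−2·1/3=28/3; d'=(-9−2·-7/2)/(28/3)=-3/14
row 3: denom=10−3·9/28=253/28; d'=(-6−3·-3/14)/(253/28)=-150/253
back: M3=-150/253
back: M2=-3/14−9/28·-150/253=-6/253
back: M1=-7/2−1/3·-6/253=-1767/506
M: M0=0, M1=-1767/506, M2=-6/253, M3=-150/253, M4=0
seg 0: a=0, c=M0/2=0, d=(M1−M0)/(6·1)=-589/1012, b=Δ0−h0·(2M0+M1)/6=4637/1012
seg 1: a=4, c=M1/2=-1767/1012, d=(M2−M1)/(6·2)=585/2024, b=Δ1−h1·(2M1+M2)/6=1435/506
seg 2: a=5, c=M2/2=-3/253, d=(M3−M2)/(6·3)=-8/253, b=Δ2−h2·(2M2+M3)/6=-172/253
seg 3: a=2, c=M3/2=-75/253, d=(M4−M3)/(6·2)=25/506, b=Δ3−h3·(2M3+M4)/6=-406/253
t_q=13/2 → seg 3, τ=1/2; S=2+-406/253·τ+-75/253·τ²+25/506·τ³=4573/4048

  seg 0: a=0 b=4637/1012 c=0 d=-589/1012
  seg 1: a=4 b=1435/506 c=-1767/1012 d=585/2024
  seg 2: a=5 b=-172/253 c=-3/253 d=-8/253
  seg 3: a=2 b=-406/253 c=-75/253 d=25/506
S(13/2) = 4573/4048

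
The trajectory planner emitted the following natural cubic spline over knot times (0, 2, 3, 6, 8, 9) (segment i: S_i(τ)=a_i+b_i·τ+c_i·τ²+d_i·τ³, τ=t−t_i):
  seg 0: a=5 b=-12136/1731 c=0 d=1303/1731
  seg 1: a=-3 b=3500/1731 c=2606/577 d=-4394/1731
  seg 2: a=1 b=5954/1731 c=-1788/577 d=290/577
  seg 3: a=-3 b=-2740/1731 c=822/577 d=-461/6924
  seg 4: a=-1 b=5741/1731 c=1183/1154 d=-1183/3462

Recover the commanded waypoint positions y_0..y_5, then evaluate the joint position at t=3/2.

y_0 = S_0(0) = a_0 = 5
y_1 = S_1(0) = a_1 = -3
y_2 = S_2(0) = a_2 = 1
y_3 = S_3(0) = a_3 = -3
y_4 = S_4(0) = a_4 = -1
y_5 = S_4(1) = 3
t_q=3/2 is in segment 0 (τ=3/2); S_0(τ)=-13737/4616

y_0=5 y_1=-3 y_2=1 y_3=-3 y_4=-1 y_5=3
S(3/2) = -13737/4616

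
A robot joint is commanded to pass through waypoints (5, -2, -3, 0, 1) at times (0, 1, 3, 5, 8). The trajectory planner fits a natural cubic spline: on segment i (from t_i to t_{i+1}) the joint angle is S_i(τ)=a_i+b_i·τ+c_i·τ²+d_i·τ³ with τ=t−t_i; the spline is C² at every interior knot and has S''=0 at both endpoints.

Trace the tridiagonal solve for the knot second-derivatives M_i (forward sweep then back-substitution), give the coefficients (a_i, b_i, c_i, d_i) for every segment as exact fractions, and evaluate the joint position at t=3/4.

  seg 0: a=5 b=-2521/312 c=0 d=337/312
  seg 1: a=-2 b=-755/156 c=337/104 d=-167/312
  seg 2: a=-3 b=265/156 c=3/104 d=-5/78
  seg 3: a=0 b=163/156 c=-37/104 d=37/936
S(3/4) = -4023/6656

Δ: Δ0=-7, Δ1=-1/2, Δ2=3/2, Δ3=1/3
row 1: diag=6, rhs=39; c'=1/3, d'=13/2
row 2: denom=8−2·1/3=22/3; d'=(12−2·13/2)/(22/3)=-3/22
row 3: denom=10−2·3/11=104/11; d'=(-7−2·-3/22)/(104/11)=-37/52
back: M3=-37/52
back: M2=-3/22−3/11·-37/52=3/52
back: M1=13/2−1/3·3/52=337/52
M: M0=0, M1=337/52, M2=3/52, M3=-37/52, M4=0
seg 0: a=5, c=M0/2=0, d=(M1−M0)/(6·1)=337/312, b=Δ0−h0·(2M0+M1)/6=-2521/312
seg 1: a=-2, c=M1/2=337/104, d=(M2−M1)/(6·2)=-167/312, b=Δ1−h1·(2M1+M2)/6=-755/156
seg 2: a=-3, c=M2/2=3/104, d=(M3−M2)/(6·2)=-5/78, b=Δ2−h2·(2M2+M3)/6=265/156
seg 3: a=0, c=M3/2=-37/104, d=(M4−M3)/(6·3)=37/936, b=Δ3−h3·(2M3+M4)/6=163/156
t_q=3/4 → seg 0, τ=3/4; S=5+-2521/312·τ+0·τ²+337/312·τ³=-4023/6656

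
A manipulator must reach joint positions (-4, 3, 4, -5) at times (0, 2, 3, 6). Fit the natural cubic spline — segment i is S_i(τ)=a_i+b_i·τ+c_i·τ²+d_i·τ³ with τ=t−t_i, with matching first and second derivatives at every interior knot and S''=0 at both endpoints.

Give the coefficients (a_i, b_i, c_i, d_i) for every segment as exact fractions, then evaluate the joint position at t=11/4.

  seg 0: a=-4 b=393/94 c=0 d=-8/47
  seg 1: a=3 b=201/94 c=-48/47 d=-11/94
  seg 2: a=4 b=-12/47 c=-129/94 d=43/282
S(11/4) = 23943/6016

Δ: Δ0=7/2, Δ1=1, Δ2=-3
row 1: diag=6, rhs=-15; c'=1/6, d'=-5/2
row 2: denom=8−1·1/6=47/6; d'=(-24−1·-5/2)/(47/6)=-129/47
back: M2=-129/47
back: M1=-5/2−1/6·-129/47=-96/47
M: M0=0, M1=-96/47, M2=-129/47, M3=0
seg 0: a=-4, c=M0/2=0, d=(M1−M0)/(6·2)=-8/47, b=Δ0−h0·(2M0+M1)/6=393/94
seg 1: a=3, c=M1/2=-48/47, d=(M2−M1)/(6·1)=-11/94, b=Δ1−h1·(2M1+M2)/6=201/94
seg 2: a=4, c=M2/2=-129/94, d=(M3−M2)/(6·3)=43/282, b=Δ2−h2·(2M2+M3)/6=-12/47
t_q=11/4 → seg 1, τ=3/4; S=3+201/94·τ+-48/47·τ²+-11/94·τ³=23943/6016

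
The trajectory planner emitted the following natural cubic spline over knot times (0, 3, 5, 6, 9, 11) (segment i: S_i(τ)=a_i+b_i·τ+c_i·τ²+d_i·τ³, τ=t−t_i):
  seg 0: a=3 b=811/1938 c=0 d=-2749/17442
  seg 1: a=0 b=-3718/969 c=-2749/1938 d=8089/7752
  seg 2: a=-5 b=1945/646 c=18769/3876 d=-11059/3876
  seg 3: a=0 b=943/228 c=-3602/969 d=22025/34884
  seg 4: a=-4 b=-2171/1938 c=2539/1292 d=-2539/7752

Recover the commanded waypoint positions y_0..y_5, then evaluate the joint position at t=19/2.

y_0 = S_0(0) = a_0 = 3
y_1 = S_1(0) = a_1 = 0
y_2 = S_2(0) = a_2 = -5
y_3 = S_3(0) = a_3 = 0
y_4 = S_4(0) = a_4 = -4
y_5 = S_4(2) = -1
t_q=19/2 is in segment 4 (τ=1/2); S_4(τ)=-84957/20672

y_0=3 y_1=0 y_2=-5 y_3=0 y_4=-4 y_5=-1
S(19/2) = -84957/20672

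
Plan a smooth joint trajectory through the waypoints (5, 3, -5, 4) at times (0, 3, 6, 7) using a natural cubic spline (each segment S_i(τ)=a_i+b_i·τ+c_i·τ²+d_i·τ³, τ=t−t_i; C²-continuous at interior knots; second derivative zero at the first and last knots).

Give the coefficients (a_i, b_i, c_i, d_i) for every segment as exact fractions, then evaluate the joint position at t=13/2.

  seg 0: a=5 b=95/87 c=0 d=-17/87
  seg 1: a=3 b=-364/87 c=-51/29 d=197/261
  seg 2: a=-5 b=491/87 c=146/29 d=-146/87
S(13/2) = -131/116

Δ: Δ0=-2/3, Δ1=-8/3, Δ2=9
row 1: diag=12, rhs=-12; c'=1/4, d'=-1
row 2: denom=8−3·1/4=29/4; d'=(70−3·-1)/(29/4)=292/29
back: M2=292/29
back: M1=-1−1/4·292/29=-102/29
M: M0=0, M1=-102/29, M2=292/29, M3=0
seg 0: a=5, c=M0/2=0, d=(M1−M0)/(6·3)=-17/87, b=Δ0−h0·(2M0+M1)/6=95/87
seg 1: a=3, c=M1/2=-51/29, d=(M2−M1)/(6·3)=197/261, b=Δ1−h1·(2M1+M2)/6=-364/87
seg 2: a=-5, c=M2/2=146/29, d=(M3−M2)/(6·1)=-146/87, b=Δ2−h2·(2M2+M3)/6=491/87
t_q=13/2 → seg 2, τ=1/2; S=-5+491/87·τ+146/29·τ²+-146/87·τ³=-131/116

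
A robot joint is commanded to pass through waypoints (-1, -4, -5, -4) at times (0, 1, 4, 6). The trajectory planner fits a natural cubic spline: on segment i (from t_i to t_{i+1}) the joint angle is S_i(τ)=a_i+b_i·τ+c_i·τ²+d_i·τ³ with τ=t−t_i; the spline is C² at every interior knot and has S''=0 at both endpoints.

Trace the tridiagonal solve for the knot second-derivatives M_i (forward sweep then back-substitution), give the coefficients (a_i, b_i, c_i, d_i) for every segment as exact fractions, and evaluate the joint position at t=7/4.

  seg 0: a=-1 b=-1423/426 c=0 d=145/426
  seg 1: a=-4 b=-494/213 c=145/142 d=-17/142
  seg 2: a=-5 b=245/426 c=-4/71 d=2/213
S(7/4) = -47399/9088

Δ: Δ0=-3, Δ1=-1/3, Δ2=1/2
row 1: diag=8, rhs=16; c'=3/8, d'=2
row 2: denom=10−3·3/8=71/8; d'=(5−3·2)/(71/8)=-8/71
back: M2=-8/71
back: M1=2−3/8·-8/71=145/71
M: M0=0, M1=145/71, M2=-8/71, M3=0
seg 0: a=-1, c=M0/2=0, d=(M1−M0)/(6·1)=145/426, b=Δ0−h0·(2M0+M1)/6=-1423/426
seg 1: a=-4, c=M1/2=145/142, d=(M2−M1)/(6·3)=-17/142, b=Δ1−h1·(2M1+M2)/6=-494/213
seg 2: a=-5, c=M2/2=-4/71, d=(M3−M2)/(6·2)=2/213, b=Δ2−h2·(2M2+M3)/6=245/426
t_q=7/4 → seg 1, τ=3/4; S=-4+-494/213·τ+145/142·τ²+-17/142·τ³=-47399/9088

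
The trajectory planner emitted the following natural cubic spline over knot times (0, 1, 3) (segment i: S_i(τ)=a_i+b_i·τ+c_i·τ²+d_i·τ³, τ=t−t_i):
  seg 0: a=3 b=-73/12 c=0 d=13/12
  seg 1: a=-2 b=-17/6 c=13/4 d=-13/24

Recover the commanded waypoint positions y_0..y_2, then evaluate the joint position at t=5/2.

y_0 = S_0(0) = a_0 = 3
y_1 = S_1(0) = a_1 = -2
y_2 = S_1(2) = 1
t_q=5/2 is in segment 1 (τ=3/2); S_1(τ)=-49/64

y_0=3 y_1=-2 y_2=1
S(5/2) = -49/64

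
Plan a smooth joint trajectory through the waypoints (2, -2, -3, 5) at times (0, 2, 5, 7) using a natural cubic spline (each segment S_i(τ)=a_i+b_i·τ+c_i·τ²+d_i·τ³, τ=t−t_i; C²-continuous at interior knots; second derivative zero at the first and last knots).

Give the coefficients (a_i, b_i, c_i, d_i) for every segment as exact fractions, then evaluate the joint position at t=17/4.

Δ: Δ0=-2, Δ1=-1/3, Δ2=4
row 1: diag=10, rhs=10; c'=3/10, d'=1
row 2: denom=10−3·3/10=91/10; d'=(26−3·1)/(91/10)=230/91
back: M2=230/91
back: M1=1−3/10·230/91=22/91
M: M0=0, M1=22/91, M2=230/91, M3=0
seg 0: a=2, c=M0/2=0, d=(M1−M0)/(6·2)=11/546, b=Δ0−h0·(2M0+M1)/6=-568/273
seg 1: a=-2, c=M1/2=11/91, d=(M2−M1)/(6·3)=8/63, b=Δ1−h1·(2M1+M2)/6=-502/273
seg 2: a=-3, c=M2/2=115/91, d=(M3−M2)/(6·2)=-115/546, b=Δ2−h2·(2M2+M3)/6=632/273
t_q=17/4 → seg 1, τ=9/4; S=-2+-502/273·τ+11/91·τ²+8/63·τ³=-5939/1456

  seg 0: a=2 b=-568/273 c=0 d=11/546
  seg 1: a=-2 b=-502/273 c=11/91 d=8/63
  seg 2: a=-3 b=632/273 c=115/91 d=-115/546
S(17/4) = -5939/1456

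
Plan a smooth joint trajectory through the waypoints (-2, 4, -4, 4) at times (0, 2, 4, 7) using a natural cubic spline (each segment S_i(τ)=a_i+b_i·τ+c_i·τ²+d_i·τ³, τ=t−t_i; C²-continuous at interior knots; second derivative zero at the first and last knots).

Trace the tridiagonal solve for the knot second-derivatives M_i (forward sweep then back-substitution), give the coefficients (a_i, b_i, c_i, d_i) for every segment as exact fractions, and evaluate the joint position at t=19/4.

Δ: Δ0=3, Δ1=-4, Δ2=8/3
row 1: diag=8, rhs=-42; c'=1/4, d'=-21/4
row 2: denom=10−2·1/4=19/2; d'=(40−2·-21/4)/(19/2)=101/19
back: M2=101/19
back: M1=-21/4−1/4·101/19=-125/19
M: M0=0, M1=-125/19, M2=101/19, M3=0
seg 0: a=-2, c=M0/2=0, d=(M1−M0)/(6·2)=-125/228, b=Δ0−h0·(2M0+M1)/6=296/57
seg 1: a=4, c=M1/2=-125/38, d=(M2−M1)/(6·2)=113/114, b=Δ1−h1·(2M1+M2)/6=-79/57
seg 2: a=-4, c=M2/2=101/38, d=(M3−M2)/(6·3)=-101/342, b=Δ2−h2·(2M2+M3)/6=-151/57
t_q=19/4 → seg 2, τ=3/4; S=-4+-151/57·τ+101/38·τ²+-101/342·τ³=-11227/2432

  seg 0: a=-2 b=296/57 c=0 d=-125/228
  seg 1: a=4 b=-79/57 c=-125/38 d=113/114
  seg 2: a=-4 b=-151/57 c=101/38 d=-101/342
S(19/4) = -11227/2432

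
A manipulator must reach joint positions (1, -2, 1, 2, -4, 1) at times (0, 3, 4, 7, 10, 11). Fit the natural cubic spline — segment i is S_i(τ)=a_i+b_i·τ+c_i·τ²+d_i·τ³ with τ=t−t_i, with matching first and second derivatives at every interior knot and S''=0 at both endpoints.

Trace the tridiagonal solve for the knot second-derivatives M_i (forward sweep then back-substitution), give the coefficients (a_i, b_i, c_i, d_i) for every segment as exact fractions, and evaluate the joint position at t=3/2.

  seg 0: a=1 b=-4244/1635 c=0 d=2609/14715
  seg 1: a=-2 b=3583/1635 c=2609/1635 d=-429/545
  seg 2: a=1 b=988/327 c=-1252/1635 d=-71/1635
  seg 3: a=2 b=-4489/1635 c=-1891/1635 d=6892/14715
  seg 4: a=-4 b=4841/1635 c=1667/545 d=-1667/1635
S(3/2) = -10007/4360

Δ: Δ0=-1, Δ1=3, Δ2=1/3, Δ3=-2, Δ4=5
row 1: diag=8, rhs=24; c'=1/8, d'=3
row 2: denom=8−1·1/8=63/8; d'=(-16−1·3)/(63/8)=-152/63
row 3: denom=12−3·8/21=76/7; d'=(-14−3·-152/63)/(76/7)=-71/114
row 4: denom=8−3·21/76=545/76; d'=(42−3·-71/114)/(545/76)=3334/545
back: M4=3334/545
back: M3=-71/114−21/76·3334/545=-3782/1635
back: M2=-152/63−8/21·-3782/1635=-2504/1635
back: M1=3−1/8·-2504/1635=5218/1635
M: M0=0, M1=5218/1635, M2=-2504/1635, M3=-3782/1635, M4=3334/545, M5=0
seg 0: a=1, c=M0/2=0, d=(M1−M0)/(6·3)=2609/14715, b=Δ0−h0·(2M0+M1)/6=-4244/1635
seg 1: a=-2, c=M1/2=2609/1635, d=(M2−M1)/(6·1)=-429/545, b=Δ1−h1·(2M1+M2)/6=3583/1635
seg 2: a=1, c=M2/2=-1252/1635, d=(M3−M2)/(6·3)=-71/1635, b=Δ2−h2·(2M2+M3)/6=988/327
seg 3: a=2, c=M3/2=-1891/1635, d=(M4−M3)/(6·3)=6892/14715, b=Δ3−h3·(2M3+M4)/6=-4489/1635
seg 4: a=-4, c=M4/2=1667/545, d=(M5−M4)/(6·1)=-1667/1635, b=Δ4−h4·(2M4+M5)/6=4841/1635
t_q=3/2 → seg 0, τ=3/2; S=1+-4244/1635·τ+0·τ²+2609/14715·τ³=-10007/4360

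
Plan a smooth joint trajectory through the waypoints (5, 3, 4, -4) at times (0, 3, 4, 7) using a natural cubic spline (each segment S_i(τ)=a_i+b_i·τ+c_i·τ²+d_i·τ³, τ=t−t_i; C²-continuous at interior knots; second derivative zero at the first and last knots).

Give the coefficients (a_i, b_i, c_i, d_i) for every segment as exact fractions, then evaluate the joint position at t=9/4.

Δ: Δ0=-2/3, Δ1=1, Δ2=-8/3
row 1: diag=8, rhs=10; c'=1/8, d'=5/4
row 2: denom=8−1·1/8=63/8; d'=(-22−1·5/4)/(63/8)=-62/21
back: M2=-62/21
back: M1=5/4−1/8·-62/21=34/21
M: M0=0, M1=34/21, M2=-62/21, M3=0
seg 0: a=5, c=M0/2=0, d=(M1−M0)/(6·3)=17/189, b=Δ0−h0·(2M0+M1)/6=-31/21
seg 1: a=3, c=M1/2=17/21, d=(M2−M1)/(6·1)=-16/21, b=Δ1−h1·(2M1+M2)/6=20/21
seg 2: a=4, c=M2/2=-31/21, d=(M3−M2)/(6·3)=31/189, b=Δ2−h2·(2M2+M3)/6=2/7
t_q=9/4 → seg 0, τ=9/4; S=5+-31/21·τ+0·τ²+17/189·τ³=173/64

  seg 0: a=5 b=-31/21 c=0 d=17/189
  seg 1: a=3 b=20/21 c=17/21 d=-16/21
  seg 2: a=4 b=2/7 c=-31/21 d=31/189
S(9/4) = 173/64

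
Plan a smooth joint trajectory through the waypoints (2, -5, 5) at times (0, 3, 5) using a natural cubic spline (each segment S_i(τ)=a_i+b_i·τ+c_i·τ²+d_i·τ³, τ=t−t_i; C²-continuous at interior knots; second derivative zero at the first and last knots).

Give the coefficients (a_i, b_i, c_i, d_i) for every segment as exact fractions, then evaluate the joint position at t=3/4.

Δ: Δ0=-7/3, Δ1=5
row 1: diag=10, rhs=44; c'=1/5, d'=22/5
back: M1=22/5
M: M0=0, M1=22/5, M2=0
seg 0: a=2, c=M0/2=0, d=(M1−M0)/(6·3)=11/45, b=Δ0−h0·(2M0+M1)/6=-68/15
seg 1: a=-5, c=M1/2=11/5, d=(M2−M1)/(6·2)=-11/30, b=Δ1−h1·(2M1+M2)/6=31/15
t_q=3/4 → seg 0, τ=3/4; S=2+-68/15·τ+0·τ²+11/45·τ³=-83/64

  seg 0: a=2 b=-68/15 c=0 d=11/45
  seg 1: a=-5 b=31/15 c=11/5 d=-11/30
S(3/4) = -83/64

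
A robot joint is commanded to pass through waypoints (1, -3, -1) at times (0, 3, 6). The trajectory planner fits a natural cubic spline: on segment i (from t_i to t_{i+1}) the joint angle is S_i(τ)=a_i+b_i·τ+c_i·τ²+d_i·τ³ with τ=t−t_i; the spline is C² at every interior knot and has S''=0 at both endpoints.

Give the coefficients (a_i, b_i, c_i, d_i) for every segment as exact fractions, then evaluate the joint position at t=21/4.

  seg 0: a=1 b=-11/6 c=0 d=1/18
  seg 1: a=-3 b=-1/3 c=1/2 d=-1/18
S(21/4) = -237/128

Δ: Δ0=-4/3, Δ1=2/3
row 1: diag=12, rhs=12; c'=1/4, d'=1
back: M1=1
M: M0=0, M1=1, M2=0
seg 0: a=1, c=M0/2=0, d=(M1−M0)/(6·3)=1/18, b=Δ0−h0·(2M0+M1)/6=-11/6
seg 1: a=-3, c=M1/2=1/2, d=(M2−M1)/(6·3)=-1/18, b=Δ1−h1·(2M1+M2)/6=-1/3
t_q=21/4 → seg 1, τ=9/4; S=-3+-1/3·τ+1/2·τ²+-1/18·τ³=-237/128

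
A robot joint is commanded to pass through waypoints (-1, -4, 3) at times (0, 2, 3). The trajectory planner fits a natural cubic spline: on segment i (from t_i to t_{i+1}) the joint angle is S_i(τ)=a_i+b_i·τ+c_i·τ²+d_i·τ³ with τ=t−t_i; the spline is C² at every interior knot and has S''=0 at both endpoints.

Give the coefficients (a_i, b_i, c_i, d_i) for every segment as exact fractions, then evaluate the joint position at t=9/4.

Δ: Δ0=-3/2, Δ1=7
row 1: diag=6, rhs=51; c'=1/6, d'=17/2
back: M1=17/2
M: M0=0, M1=17/2, M2=0
seg 0: a=-1, c=M0/2=0, d=(M1−M0)/(6·2)=17/24, b=Δ0−h0·(2M0+M1)/6=-13/3
seg 1: a=-4, c=M1/2=17/4, d=(M2−M1)/(6·1)=-17/12, b=Δ1−h1·(2M1+M2)/6=25/6
t_q=9/4 → seg 1, τ=1/4; S=-4+25/6·τ+17/4·τ²+-17/12·τ³=-695/256

  seg 0: a=-1 b=-13/3 c=0 d=17/24
  seg 1: a=-4 b=25/6 c=17/4 d=-17/12
S(9/4) = -695/256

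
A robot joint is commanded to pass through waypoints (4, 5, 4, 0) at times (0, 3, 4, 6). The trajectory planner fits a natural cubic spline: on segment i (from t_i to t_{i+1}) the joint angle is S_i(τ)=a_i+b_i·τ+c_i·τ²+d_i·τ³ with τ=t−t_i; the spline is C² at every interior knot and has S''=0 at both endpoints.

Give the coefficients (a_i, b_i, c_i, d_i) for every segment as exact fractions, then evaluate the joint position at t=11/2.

Δ: Δ0=1/3, Δ1=-1, Δ2=-2
row 1: diag=8, rhs=-8; c'=1/8, d'=-1
row 2: denom=6−1·1/8=47/8; d'=(-6−1·-1)/(47/8)=-40/47
back: M2=-40/47
back: M1=-1−1/8·-40/47=-42/47
M: M0=0, M1=-42/47, M2=-40/47, M3=0
seg 0: a=4, c=M0/2=0, d=(M1−M0)/(6·3)=-7/141, b=Δ0−h0·(2M0+M1)/6=110/141
seg 1: a=5, c=M1/2=-21/47, d=(M2−M1)/(6·1)=1/141, b=Δ1−h1·(2M1+M2)/6=-79/141
seg 2: a=4, c=M2/2=-20/47, d=(M3−M2)/(6·2)=10/141, b=Δ2−h2·(2M2+M3)/6=-202/141
t_q=11/2 → seg 2, τ=3/2; S=4+-202/141·τ+-20/47·τ²+10/141·τ³=213/188

  seg 0: a=4 b=110/141 c=0 d=-7/141
  seg 1: a=5 b=-79/141 c=-21/47 d=1/141
  seg 2: a=4 b=-202/141 c=-20/47 d=10/141
S(11/2) = 213/188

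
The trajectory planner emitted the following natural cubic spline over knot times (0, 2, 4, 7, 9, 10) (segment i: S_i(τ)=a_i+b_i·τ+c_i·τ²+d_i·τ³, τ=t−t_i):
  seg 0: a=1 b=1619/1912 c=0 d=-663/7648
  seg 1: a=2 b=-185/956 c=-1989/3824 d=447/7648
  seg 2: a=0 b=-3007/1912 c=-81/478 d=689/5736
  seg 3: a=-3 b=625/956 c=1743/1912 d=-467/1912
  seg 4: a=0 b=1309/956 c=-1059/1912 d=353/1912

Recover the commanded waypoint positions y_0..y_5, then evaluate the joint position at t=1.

y_0 = S_0(0) = a_0 = 1
y_1 = S_1(0) = a_1 = 2
y_2 = S_2(0) = a_2 = 0
y_3 = S_3(0) = a_3 = -3
y_4 = S_4(0) = a_4 = 0
y_5 = S_4(1) = 1
t_q=1 is in segment 0 (τ=1); S_0(τ)=13461/7648

y_0=1 y_1=2 y_2=0 y_3=-3 y_4=0 y_5=1
S(1) = 13461/7648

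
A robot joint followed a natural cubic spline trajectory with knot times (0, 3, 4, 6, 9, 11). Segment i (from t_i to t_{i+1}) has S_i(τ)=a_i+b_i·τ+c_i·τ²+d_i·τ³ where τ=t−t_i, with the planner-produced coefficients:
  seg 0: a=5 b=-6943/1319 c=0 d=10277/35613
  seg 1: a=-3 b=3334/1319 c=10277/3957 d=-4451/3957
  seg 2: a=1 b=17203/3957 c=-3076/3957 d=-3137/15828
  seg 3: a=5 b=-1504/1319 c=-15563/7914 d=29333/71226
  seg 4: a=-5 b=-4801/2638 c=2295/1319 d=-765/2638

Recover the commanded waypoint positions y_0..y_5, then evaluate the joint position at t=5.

y_0 = S_0(0) = a_0 = 5
y_1 = S_1(0) = a_1 = -3
y_2 = S_2(0) = a_2 = 1
y_3 = S_3(0) = a_3 = 5
y_4 = S_4(0) = a_4 = -5
y_5 = S_4(2) = -4
t_q=5 is in segment 2 (τ=1); S_2(τ)=69199/15828

y_0=5 y_1=-3 y_2=1 y_3=5 y_4=-5 y_5=-4
S(5) = 69199/15828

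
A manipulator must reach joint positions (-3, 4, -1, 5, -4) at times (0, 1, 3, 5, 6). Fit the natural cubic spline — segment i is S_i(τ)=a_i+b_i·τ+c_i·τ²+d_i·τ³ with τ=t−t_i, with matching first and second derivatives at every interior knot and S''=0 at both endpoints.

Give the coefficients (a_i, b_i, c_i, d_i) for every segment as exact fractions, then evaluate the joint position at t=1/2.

  seg 0: a=-3 b=553/60 c=0 d=-133/60
  seg 1: a=4 b=77/30 c=-133/20 d=247/120
  seg 2: a=-1 b=2/3 c=57/10 d=-34/15
  seg 3: a=5 b=-56/15 c=-79/10 d=79/30
S(1/2) = 213/160

Δ: Δ0=7, Δ1=-5/2, Δ2=3, Δ3=-9
row 1: diag=6, rhs=-57; c'=1/3, d'=-19/2
row 2: denom=8−2·1/3=22/3; d'=(33−2·-19/2)/(22/3)=78/11
row 3: denom=6−2·3/11=60/11; d'=(-72−2·78/11)/(60/11)=-79/5
back: M3=-79/5
back: M2=78/11−3/11·-79/5=57/5
back: M1=-19/2−1/3·57/5=-133/10
M: M0=0, M1=-133/10, M2=57/5, M3=-79/5, M4=0
seg 0: a=-3, c=M0/2=0, d=(M1−M0)/(6·1)=-133/60, b=Δ0−h0·(2M0+M1)/6=553/60
seg 1: a=4, c=M1/2=-133/20, d=(M2−M1)/(6·2)=247/120, b=Δ1−h1·(2M1+M2)/6=77/30
seg 2: a=-1, c=M2/2=57/10, d=(M3−M2)/(6·2)=-34/15, b=Δ2−h2·(2M2+M3)/6=2/3
seg 3: a=5, c=M3/2=-79/10, d=(M4−M3)/(6·1)=79/30, b=Δ3−h3·(2M3+M4)/6=-56/15
t_q=1/2 → seg 0, τ=1/2; S=-3+553/60·τ+0·τ²+-133/60·τ³=213/160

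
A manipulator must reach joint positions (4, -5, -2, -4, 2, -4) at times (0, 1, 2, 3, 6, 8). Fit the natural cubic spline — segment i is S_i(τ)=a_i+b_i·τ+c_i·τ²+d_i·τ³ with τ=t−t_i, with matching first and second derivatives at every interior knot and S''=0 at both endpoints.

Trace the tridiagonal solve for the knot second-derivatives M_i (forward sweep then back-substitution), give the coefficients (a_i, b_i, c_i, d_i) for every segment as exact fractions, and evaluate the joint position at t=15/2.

Δ: Δ0=-9, Δ1=3, Δ2=-2, Δ3=2, Δ4=-3
row 1: diag=4, rhs=72; c'=1/4, d'=18
row 2: denom=4−1·1/4=15/4; d'=(-30−1·18)/(15/4)=-64/5
row 3: denom=8−1·4/15=116/15; d'=(24−1·-64/5)/(116/15)=138/29
row 4: denom=10−3·45/116=1025/116; d'=(-30−3·138/29)/(1025/116)=-5136/1025
back: M4=-5136/1025
back: M3=138/29−45/116·-5136/1025=1374/205
back: M2=-64/5−4/15·1374/205=-14952/1025
back: M1=18−1/4·-14952/1025=22188/1025
M: M0=0, M1=22188/1025, M2=-14952/1025, M3=1374/205, M4=-5136/1025, M5=0
seg 0: a=4, c=M0/2=0, d=(M1−M0)/(6·1)=3698/1025, b=Δ0−h0·(2M0+M1)/6=-12923/1025
seg 1: a=-5, c=M1/2=11094/1025, d=(M2−M1)/(6·1)=-1238/205, b=Δ1−h1·(2M1+M2)/6=-1829/1025
seg 2: a=-2, c=M2/2=-7476/1025, d=(M3−M2)/(6·1)=3637/1025, b=Δ2−h2·(2M2+M3)/6=1789/1025
seg 3: a=-4, c=M3/2=687/205, d=(M4−M3)/(6·3)=-667/1025, b=Δ3−h3·(2M3+M4)/6=-2252/1025
seg 4: a=2, c=M4/2=-2568/1025, d=(M5−M4)/(6·2)=428/1025, b=Δ4−h4·(2M4+M5)/6=349/1025
t_q=15/2 → seg 4, τ=3/2; S=2+349/1025·τ+-2568/1025·τ²+428/1025·τ³=-352/205

  seg 0: a=4 b=-12923/1025 c=0 d=3698/1025
  seg 1: a=-5 b=-1829/1025 c=11094/1025 d=-1238/205
  seg 2: a=-2 b=1789/1025 c=-7476/1025 d=3637/1025
  seg 3: a=-4 b=-2252/1025 c=687/205 d=-667/1025
  seg 4: a=2 b=349/1025 c=-2568/1025 d=428/1025
S(15/2) = -352/205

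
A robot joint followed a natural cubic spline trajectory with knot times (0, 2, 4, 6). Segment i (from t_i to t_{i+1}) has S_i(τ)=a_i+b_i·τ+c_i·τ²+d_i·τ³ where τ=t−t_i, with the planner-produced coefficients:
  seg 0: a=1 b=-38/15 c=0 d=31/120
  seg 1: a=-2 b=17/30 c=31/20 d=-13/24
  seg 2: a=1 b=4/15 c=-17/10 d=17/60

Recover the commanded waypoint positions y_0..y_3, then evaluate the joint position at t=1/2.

y_0 = S_0(0) = a_0 = 1
y_1 = S_1(0) = a_1 = -2
y_2 = S_2(0) = a_2 = 1
y_3 = S_2(2) = -3
t_q=1/2 is in segment 0 (τ=1/2); S_0(τ)=-15/64

y_0=1 y_1=-2 y_2=1 y_3=-3
S(1/2) = -15/64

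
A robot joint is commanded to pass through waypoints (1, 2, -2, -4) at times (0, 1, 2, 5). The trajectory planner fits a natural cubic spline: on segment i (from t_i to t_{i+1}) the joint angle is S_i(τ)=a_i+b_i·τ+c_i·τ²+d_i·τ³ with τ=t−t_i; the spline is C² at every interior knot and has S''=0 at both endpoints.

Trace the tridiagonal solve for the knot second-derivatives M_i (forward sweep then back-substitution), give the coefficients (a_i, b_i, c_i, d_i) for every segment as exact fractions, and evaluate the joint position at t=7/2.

  seg 0: a=1 b=223/93 c=0 d=-130/93
  seg 1: a=2 b=-167/93 c=-130/31 d=185/93
  seg 2: a=-2 b=-392/93 c=55/31 d=-55/279
S(7/2) = -1239/248

Δ: Δ0=1, Δ1=-4, Δ2=-2/3
row 1: diag=4, rhs=-30; c'=1/4, d'=-15/2
row 2: denom=8−1·1/4=31/4; d'=(20−1·-15/2)/(31/4)=110/31
back: M2=110/31
back: M1=-15/2−1/4·110/31=-260/31
M: M0=0, M1=-260/31, M2=110/31, M3=0
seg 0: a=1, c=M0/2=0, d=(M1−M0)/(6·1)=-130/93, b=Δ0−h0·(2M0+M1)/6=223/93
seg 1: a=2, c=M1/2=-130/31, d=(M2−M1)/(6·1)=185/93, b=Δ1−h1·(2M1+M2)/6=-167/93
seg 2: a=-2, c=M2/2=55/31, d=(M3−M2)/(6·3)=-55/279, b=Δ2−h2·(2M2+M3)/6=-392/93
t_q=7/2 → seg 2, τ=3/2; S=-2+-392/93·τ+55/31·τ²+-55/279·τ³=-1239/248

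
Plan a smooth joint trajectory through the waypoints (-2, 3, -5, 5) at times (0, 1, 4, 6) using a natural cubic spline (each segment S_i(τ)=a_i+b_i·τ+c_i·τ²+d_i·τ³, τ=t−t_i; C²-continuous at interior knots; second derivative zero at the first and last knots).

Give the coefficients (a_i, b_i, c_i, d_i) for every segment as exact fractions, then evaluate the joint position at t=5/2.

Δ: Δ0=5, Δ1=-8/3, Δ2=5
row 1: diag=8, rhs=-46; c'=3/8, d'=-23/4
row 2: denom=10−3·3/8=71/8; d'=(46−3·-23/4)/(71/8)=506/71
back: M2=506/71
back: M1=-23/4−3/8·506/71=-598/71
M: M0=0, M1=-598/71, M2=506/71, M3=0
seg 0: a=-2, c=M0/2=0, d=(M1−M0)/(6·1)=-299/213, b=Δ0−h0·(2M0+M1)/6=1364/213
seg 1: a=3, c=M1/2=-299/71, d=(M2−M1)/(6·3)=184/213, b=Δ1−h1·(2M1+M2)/6=467/213
seg 2: a=-5, c=M2/2=253/71, d=(M3−M2)/(6·2)=-253/426, b=Δ2−h2·(2M2+M3)/6=53/213
t_q=5/2 → seg 1, τ=3/2; S=3+467/213·τ+-299/71·τ²+184/213·τ³=-77/284

  seg 0: a=-2 b=1364/213 c=0 d=-299/213
  seg 1: a=3 b=467/213 c=-299/71 d=184/213
  seg 2: a=-5 b=53/213 c=253/71 d=-253/426
S(5/2) = -77/284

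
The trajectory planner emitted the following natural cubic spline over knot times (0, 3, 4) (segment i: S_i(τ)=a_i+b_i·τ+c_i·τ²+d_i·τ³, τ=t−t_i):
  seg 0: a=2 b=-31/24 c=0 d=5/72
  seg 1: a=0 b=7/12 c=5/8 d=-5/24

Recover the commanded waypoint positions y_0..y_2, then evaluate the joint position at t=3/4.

y_0=2 y_1=0 y_2=1
S(3/4) = 543/512

y_0 = S_0(0) = a_0 = 2
y_1 = S_1(0) = a_1 = 0
y_2 = S_1(1) = 1
t_q=3/4 is in segment 0 (τ=3/4); S_0(τ)=543/512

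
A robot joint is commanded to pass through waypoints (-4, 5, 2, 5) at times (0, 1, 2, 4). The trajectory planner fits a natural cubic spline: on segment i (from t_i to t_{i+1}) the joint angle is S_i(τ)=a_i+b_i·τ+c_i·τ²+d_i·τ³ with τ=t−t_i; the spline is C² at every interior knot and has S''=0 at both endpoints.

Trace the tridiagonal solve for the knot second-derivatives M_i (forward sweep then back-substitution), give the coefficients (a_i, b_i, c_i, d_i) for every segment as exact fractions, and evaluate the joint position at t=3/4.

  seg 0: a=-4 b=567/46 c=0 d=-153/46
  seg 1: a=5 b=54/23 c=-459/46 d=213/46
  seg 2: a=2 b=-171/46 c=90/23 d=-15/23
S(3/4) = 11309/2944

Δ: Δ0=9, Δ1=-3, Δ2=3/2
row 1: diag=4, rhs=-72; c'=1/4, d'=-18
row 2: denom=6−1·1/4=23/4; d'=(27−1·-18)/(23/4)=180/23
back: M2=180/23
back: M1=-18−1/4·180/23=-459/23
M: M0=0, M1=-459/23, M2=180/23, M3=0
seg 0: a=-4, c=M0/2=0, d=(M1−M0)/(6·1)=-153/46, b=Δ0−h0·(2M0+M1)/6=567/46
seg 1: a=5, c=M1/2=-459/46, d=(M2−M1)/(6·1)=213/46, b=Δ1−h1·(2M1+M2)/6=54/23
seg 2: a=2, c=M2/2=90/23, d=(M3−M2)/(6·2)=-15/23, b=Δ2−h2·(2M2+M3)/6=-171/46
t_q=3/4 → seg 0, τ=3/4; S=-4+567/46·τ+0·τ²+-153/46·τ³=11309/2944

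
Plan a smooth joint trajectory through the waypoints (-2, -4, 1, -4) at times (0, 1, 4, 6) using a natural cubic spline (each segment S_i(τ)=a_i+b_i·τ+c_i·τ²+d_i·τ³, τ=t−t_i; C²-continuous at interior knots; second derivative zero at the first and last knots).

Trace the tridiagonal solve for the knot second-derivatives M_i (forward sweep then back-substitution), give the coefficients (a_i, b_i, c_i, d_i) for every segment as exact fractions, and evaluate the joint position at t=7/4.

Δ: Δ0=-2, Δ1=5/3, Δ2=-5/2
row 1: diag=8, rhs=22; c'=3/8, d'=11/4
row 2: denom=10−3·3/8=71/8; d'=(-25−3·11/4)/(71/8)=-266/71
back: M2=-266/71
back: M1=11/4−3/8·-266/71=295/71
M: M0=0, M1=295/71, M2=-266/71, M3=0
seg 0: a=-2, c=M0/2=0, d=(M1−M0)/(6·1)=295/426, b=Δ0−h0·(2M0+M1)/6=-1147/426
seg 1: a=-4, c=M1/2=295/142, d=(M2−M1)/(6·3)=-187/426, b=Δ1−h1·(2M1+M2)/6=-131/213
seg 2: a=1, c=M2/2=-133/71, d=(M3−M2)/(6·2)=133/426, b=Δ2−h2·(2M2+M3)/6=-1/426
t_q=7/4 → seg 1, τ=3/4; S=-4+-131/213·τ+295/142·τ²+-187/426·τ³=-31607/9088

  seg 0: a=-2 b=-1147/426 c=0 d=295/426
  seg 1: a=-4 b=-131/213 c=295/142 d=-187/426
  seg 2: a=1 b=-1/426 c=-133/71 d=133/426
S(7/4) = -31607/9088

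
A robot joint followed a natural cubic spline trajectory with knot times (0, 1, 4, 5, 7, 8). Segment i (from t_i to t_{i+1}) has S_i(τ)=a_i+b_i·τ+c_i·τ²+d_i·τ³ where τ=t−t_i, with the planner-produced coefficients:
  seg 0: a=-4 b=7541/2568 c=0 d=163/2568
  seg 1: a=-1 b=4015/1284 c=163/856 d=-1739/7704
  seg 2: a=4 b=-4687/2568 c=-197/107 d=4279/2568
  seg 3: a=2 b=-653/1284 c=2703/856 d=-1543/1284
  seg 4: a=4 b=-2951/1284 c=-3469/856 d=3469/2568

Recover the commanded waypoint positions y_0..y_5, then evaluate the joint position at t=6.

y_0 = S_0(0) = a_0 = -4
y_1 = S_1(0) = a_1 = -1
y_2 = S_2(0) = a_2 = 4
y_3 = S_3(0) = a_3 = 2
y_4 = S_4(0) = a_4 = 4
y_5 = S_4(1) = -1
t_q=6 is in segment 3 (τ=1); S_3(τ)=2951/856

y_0=-4 y_1=-1 y_2=4 y_3=2 y_4=4 y_5=-1
S(6) = 2951/856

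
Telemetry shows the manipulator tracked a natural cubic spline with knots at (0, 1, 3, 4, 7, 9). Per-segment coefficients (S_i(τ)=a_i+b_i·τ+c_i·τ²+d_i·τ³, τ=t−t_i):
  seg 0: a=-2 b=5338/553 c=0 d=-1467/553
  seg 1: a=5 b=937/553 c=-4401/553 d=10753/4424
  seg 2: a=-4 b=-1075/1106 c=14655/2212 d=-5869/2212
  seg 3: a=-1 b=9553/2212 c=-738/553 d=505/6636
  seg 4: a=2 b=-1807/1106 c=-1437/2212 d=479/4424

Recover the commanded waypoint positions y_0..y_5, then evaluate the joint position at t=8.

y_0=-2 y_1=5 y_2=-4 y_3=-1 y_4=2 y_5=-3
S(8) = -775/4424

y_0 = S_0(0) = a_0 = -2
y_1 = S_1(0) = a_1 = 5
y_2 = S_2(0) = a_2 = -4
y_3 = S_3(0) = a_3 = -1
y_4 = S_4(0) = a_4 = 2
y_5 = S_4(2) = -3
t_q=8 is in segment 4 (τ=1); S_4(τ)=-775/4424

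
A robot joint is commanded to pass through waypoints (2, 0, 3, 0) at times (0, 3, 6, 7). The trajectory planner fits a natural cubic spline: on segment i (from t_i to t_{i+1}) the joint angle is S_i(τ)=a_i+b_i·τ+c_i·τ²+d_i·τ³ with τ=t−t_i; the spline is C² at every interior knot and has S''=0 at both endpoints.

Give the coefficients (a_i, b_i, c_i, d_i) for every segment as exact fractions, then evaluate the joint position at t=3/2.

  seg 0: a=2 b=-134/87 c=0 d=76/783
  seg 1: a=0 b=94/87 c=76/87 d=-235/783
  seg 2: a=3 b=-155/87 c=-53/29 d=53/87
S(3/2) = 1/58

Δ: Δ0=-2/3, Δ1=1, Δ2=-3
row 1: diag=12, rhs=10; c'=1/4, d'=5/6
row 2: denom=8−3·1/4=29/4; d'=(-24−3·5/6)/(29/4)=-106/29
back: M2=-106/29
back: M1=5/6−1/4·-106/29=152/87
M: M0=0, M1=152/87, M2=-106/29, M3=0
seg 0: a=2, c=M0/2=0, d=(M1−M0)/(6·3)=76/783, b=Δ0−h0·(2M0+M1)/6=-134/87
seg 1: a=0, c=M1/2=76/87, d=(M2−M1)/(6·3)=-235/783, b=Δ1−h1·(2M1+M2)/6=94/87
seg 2: a=3, c=M2/2=-53/29, d=(M3−M2)/(6·1)=53/87, b=Δ2−h2·(2M2+M3)/6=-155/87
t_q=3/2 → seg 0, τ=3/2; S=2+-134/87·τ+0·τ²+76/783·τ³=1/58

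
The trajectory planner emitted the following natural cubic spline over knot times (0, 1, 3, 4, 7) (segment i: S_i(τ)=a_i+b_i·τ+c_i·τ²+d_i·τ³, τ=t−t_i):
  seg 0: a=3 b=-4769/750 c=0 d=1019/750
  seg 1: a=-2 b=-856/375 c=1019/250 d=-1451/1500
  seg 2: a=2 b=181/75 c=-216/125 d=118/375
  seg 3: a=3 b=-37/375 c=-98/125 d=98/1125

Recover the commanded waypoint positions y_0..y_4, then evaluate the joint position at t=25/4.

y_0 = S_0(0) = a_0 = 3
y_1 = S_1(0) = a_1 = -2
y_2 = S_2(0) = a_2 = 2
y_3 = S_3(0) = a_3 = 3
y_4 = S_3(3) = -2
t_q=25/4 is in segment 3 (τ=9/4); S_3(τ)=-159/800

y_0=3 y_1=-2 y_2=2 y_3=3 y_4=-2
S(25/4) = -159/800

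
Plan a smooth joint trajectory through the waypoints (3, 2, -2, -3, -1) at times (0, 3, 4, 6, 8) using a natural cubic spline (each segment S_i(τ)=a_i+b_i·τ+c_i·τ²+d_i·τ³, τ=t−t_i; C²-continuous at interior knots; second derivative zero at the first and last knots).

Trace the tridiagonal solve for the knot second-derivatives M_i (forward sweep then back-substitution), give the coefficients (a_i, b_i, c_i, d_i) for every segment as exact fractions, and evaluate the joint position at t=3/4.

  seg 0: a=3 b=31/24 c=0 d=-13/72
  seg 1: a=2 b=-43/12 c=-13/8 d=29/24
  seg 2: a=-2 b=-77/24 c=2 d=-31/96
  seg 3: a=-3 b=11/12 c=1/16 d=-1/96
S(3/4) = 1993/512

Δ: Δ0=-1/3, Δ1=-4, Δ2=-1/2, Δ3=1
row 1: diag=8, rhs=-22; c'=1/8, d'=-11/4
row 2: denom=6−1·1/8=47/8; d'=(21−1·-11/4)/(47/8)=190/47
row 3: denom=8−2·16/47=344/47; d'=(9−2·190/47)/(344/47)=1/8
back: M3=1/8
back: M2=190/47−16/47·1/8=4
back: M1=-11/4−1/8·4=-13/4
M: M0=0, M1=-13/4, M2=4, M3=1/8, M4=0
seg 0: a=3, c=M0/2=0, d=(M1−M0)/(6·3)=-13/72, b=Δ0−h0·(2M0+M1)/6=31/24
seg 1: a=2, c=M1/2=-13/8, d=(M2−M1)/(6·1)=29/24, b=Δ1−h1·(2M1+M2)/6=-43/12
seg 2: a=-2, c=M2/2=2, d=(M3−M2)/(6·2)=-31/96, b=Δ2−h2·(2M2+M3)/6=-77/24
seg 3: a=-3, c=M3/2=1/16, d=(M4−M3)/(6·2)=-1/96, b=Δ3−h3·(2M3+M4)/6=11/12
t_q=3/4 → seg 0, τ=3/4; S=3+31/24·τ+0·τ²+-13/72·τ³=1993/512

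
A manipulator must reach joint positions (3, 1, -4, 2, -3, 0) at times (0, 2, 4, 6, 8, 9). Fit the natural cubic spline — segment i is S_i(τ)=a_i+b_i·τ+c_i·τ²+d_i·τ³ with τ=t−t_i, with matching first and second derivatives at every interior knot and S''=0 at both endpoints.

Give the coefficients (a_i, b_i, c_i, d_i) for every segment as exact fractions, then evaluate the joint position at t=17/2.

  seg 0: a=3 b=-1/17 c=0 d=-4/17
  seg 1: a=1 b=-49/17 c=-24/17 d=109/136
  seg 2: a=-4 b=37/34 c=231/68 d=-83/68
  seg 3: a=2 b=1/34 c=-267/68 d=181/136
  seg 4: a=-3 b=5/17 c=69/17 d=-23/17
S(17/2) = -273/136

Δ: Δ0=-1, Δ1=-5/2, Δ2=3, Δ3=-5/2, Δ4=3
row 1: diag=8, rhs=-9; c'=1/4, d'=-9/8
row 2: denom=8−2·1/4=15/2; d'=(33−2·-9/8)/(15/2)=47/10
row 3: denom=8−2·4/15=112/15; d'=(-33−2·47/10)/(112/15)=-159/28
row 4: denom=6−2·15/56=153/28; d'=(33−2·-159/28)/(153/28)=138/17
back: M4=138/17
back: M3=-159/28−15/56·138/17=-267/34
back: M2=47/10−4/15·-267/34=231/34
back: M1=-9/8−1/4·231/34=-48/17
M: M0=0, M1=-48/17, M2=231/34, M3=-267/34, M4=138/17, M5=0
seg 0: a=3, c=M0/2=0, d=(M1−M0)/(6·2)=-4/17, b=Δ0−h0·(2M0+M1)/6=-1/17
seg 1: a=1, c=M1/2=-24/17, d=(M2−M1)/(6·2)=109/136, b=Δ1−h1·(2M1+M2)/6=-49/17
seg 2: a=-4, c=M2/2=231/68, d=(M3−M2)/(6·2)=-83/68, b=Δ2−h2·(2M2+M3)/6=37/34
seg 3: a=2, c=M3/2=-267/68, d=(M4−M3)/(6·2)=181/136, b=Δ3−h3·(2M3+M4)/6=1/34
seg 4: a=-3, c=M4/2=69/17, d=(M5−M4)/(6·1)=-23/17, b=Δ4−h4·(2M4+M5)/6=5/17
t_q=17/2 → seg 4, τ=1/2; S=-3+5/17·τ+69/17·τ²+-23/17·τ³=-273/136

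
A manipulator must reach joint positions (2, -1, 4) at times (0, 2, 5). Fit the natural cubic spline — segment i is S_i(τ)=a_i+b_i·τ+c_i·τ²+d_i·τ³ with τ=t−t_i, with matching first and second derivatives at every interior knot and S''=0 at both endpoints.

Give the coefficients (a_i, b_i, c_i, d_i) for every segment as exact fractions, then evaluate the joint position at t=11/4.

  seg 0: a=2 b=-32/15 c=0 d=19/120
  seg 1: a=-1 b=-7/30 c=19/20 d=-19/180
S(11/4) = -877/1280

Δ: Δ0=-3/2, Δ1=5/3
row 1: diag=10, rhs=19; c'=3/10, d'=19/10
back: M1=19/10
M: M0=0, M1=19/10, M2=0
seg 0: a=2, c=M0/2=0, d=(M1−M0)/(6·2)=19/120, b=Δ0−h0·(2M0+M1)/6=-32/15
seg 1: a=-1, c=M1/2=19/20, d=(M2−M1)/(6·3)=-19/180, b=Δ1−h1·(2M1+M2)/6=-7/30
t_q=11/4 → seg 1, τ=3/4; S=-1+-7/30·τ+19/20·τ²+-19/180·τ³=-877/1280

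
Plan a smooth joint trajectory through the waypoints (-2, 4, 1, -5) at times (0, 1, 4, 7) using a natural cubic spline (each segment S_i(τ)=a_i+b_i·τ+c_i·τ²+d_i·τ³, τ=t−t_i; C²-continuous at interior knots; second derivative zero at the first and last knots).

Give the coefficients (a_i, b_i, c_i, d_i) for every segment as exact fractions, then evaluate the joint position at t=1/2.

  seg 0: a=-2 b=201/29 c=0 d=-27/29
  seg 1: a=4 b=120/29 c=-81/29 d=94/261
  seg 2: a=1 b=-84/29 c=13/29 d=-13/261
S(1/2) = 313/232

Δ: Δ0=6, Δ1=-1, Δ2=-2
row 1: diag=8, rhs=-42; c'=3/8, d'=-21/4
row 2: denom=12−3·3/8=87/8; d'=(-6−3·-21/4)/(87/8)=26/29
back: M2=26/29
back: M1=-21/4−3/8·26/29=-162/29
M: M0=0, M1=-162/29, M2=26/29, M3=0
seg 0: a=-2, c=M0/2=0, d=(M1−M0)/(6·1)=-27/29, b=Δ0−h0·(2M0+M1)/6=201/29
seg 1: a=4, c=M1/2=-81/29, d=(M2−M1)/(6·3)=94/261, b=Δ1−h1·(2M1+M2)/6=120/29
seg 2: a=1, c=M2/2=13/29, d=(M3−M2)/(6·3)=-13/261, b=Δ2−h2·(2M2+M3)/6=-84/29
t_q=1/2 → seg 0, τ=1/2; S=-2+201/29·τ+0·τ²+-27/29·τ³=313/232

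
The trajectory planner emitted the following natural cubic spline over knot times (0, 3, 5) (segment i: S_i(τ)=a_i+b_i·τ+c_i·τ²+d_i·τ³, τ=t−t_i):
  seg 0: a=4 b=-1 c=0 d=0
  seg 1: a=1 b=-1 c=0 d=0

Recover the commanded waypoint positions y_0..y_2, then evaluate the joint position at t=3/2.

y_0 = S_0(0) = a_0 = 4
y_1 = S_1(0) = a_1 = 1
y_2 = S_1(2) = -1
t_q=3/2 is in segment 0 (τ=3/2); S_0(τ)=5/2

y_0=4 y_1=1 y_2=-1
S(3/2) = 5/2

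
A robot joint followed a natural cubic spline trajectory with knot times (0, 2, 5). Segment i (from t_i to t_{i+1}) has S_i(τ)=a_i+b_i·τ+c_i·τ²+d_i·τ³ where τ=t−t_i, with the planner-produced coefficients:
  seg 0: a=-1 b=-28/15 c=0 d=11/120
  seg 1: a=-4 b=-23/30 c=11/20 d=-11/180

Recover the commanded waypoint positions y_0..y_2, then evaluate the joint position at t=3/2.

y_0=-1 y_1=-4 y_2=-3
S(3/2) = -1117/320

y_0 = S_0(0) = a_0 = -1
y_1 = S_1(0) = a_1 = -4
y_2 = S_1(3) = -3
t_q=3/2 is in segment 0 (τ=3/2); S_0(τ)=-1117/320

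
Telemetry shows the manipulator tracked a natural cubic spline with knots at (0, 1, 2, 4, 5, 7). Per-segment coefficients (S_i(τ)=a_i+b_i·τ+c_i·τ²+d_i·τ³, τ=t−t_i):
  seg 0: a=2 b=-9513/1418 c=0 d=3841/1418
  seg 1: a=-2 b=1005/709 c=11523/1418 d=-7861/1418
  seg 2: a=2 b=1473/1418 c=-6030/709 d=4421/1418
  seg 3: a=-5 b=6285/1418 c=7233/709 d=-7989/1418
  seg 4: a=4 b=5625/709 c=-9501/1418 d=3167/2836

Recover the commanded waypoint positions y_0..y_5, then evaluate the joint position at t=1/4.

y_0=2 y_1=-2 y_2=2 y_3=-5 y_4=4 y_5=2
S(1/4) = 33137/90752

y_0 = S_0(0) = a_0 = 2
y_1 = S_1(0) = a_1 = -2
y_2 = S_2(0) = a_2 = 2
y_3 = S_3(0) = a_3 = -5
y_4 = S_4(0) = a_4 = 4
y_5 = S_4(2) = 2
t_q=1/4 is in segment 0 (τ=1/4); S_0(τ)=33137/90752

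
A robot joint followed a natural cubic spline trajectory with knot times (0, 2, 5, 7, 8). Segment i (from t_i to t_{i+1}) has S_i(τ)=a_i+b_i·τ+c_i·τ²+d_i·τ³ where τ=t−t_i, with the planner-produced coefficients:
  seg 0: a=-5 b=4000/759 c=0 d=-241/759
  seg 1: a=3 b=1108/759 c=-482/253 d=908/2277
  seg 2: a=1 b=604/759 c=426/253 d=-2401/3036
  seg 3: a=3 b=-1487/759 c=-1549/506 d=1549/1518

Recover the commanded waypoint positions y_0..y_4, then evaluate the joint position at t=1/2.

y_0 = S_0(0) = a_0 = -5
y_1 = S_1(0) = a_1 = 3
y_2 = S_2(0) = a_2 = 1
y_3 = S_3(0) = a_3 = 3
y_4 = S_3(1) = -1
t_q=1/2 is in segment 0 (τ=1/2); S_0(τ)=-4867/2024

y_0=-5 y_1=3 y_2=1 y_3=3 y_4=-1
S(1/2) = -4867/2024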